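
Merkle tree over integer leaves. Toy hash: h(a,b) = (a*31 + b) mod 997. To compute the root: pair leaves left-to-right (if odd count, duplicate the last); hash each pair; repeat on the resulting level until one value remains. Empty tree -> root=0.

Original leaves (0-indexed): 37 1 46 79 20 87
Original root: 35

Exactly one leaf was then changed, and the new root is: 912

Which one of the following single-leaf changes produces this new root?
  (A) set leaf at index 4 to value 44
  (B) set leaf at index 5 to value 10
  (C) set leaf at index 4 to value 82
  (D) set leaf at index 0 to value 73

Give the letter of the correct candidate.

Original leaves: [37, 1, 46, 79, 20, 87]
Target new root: 912
Try each candidate change and compute the resulting root:
Candidate A: set leaf[4] = 44 -> leaves = [37, 1, 46, 79, 44, 87]
  L0: [37, 1, 46, 79, 44, 87]
  L1: h(37,1)=(37*31+1)%997=151 h(46,79)=(46*31+79)%997=508 h(44,87)=(44*31+87)%997=454 -> [151, 508, 454]
  L2: h(151,508)=(151*31+508)%997=204 h(454,454)=(454*31+454)%997=570 -> [204, 570]
  L3: h(204,570)=(204*31+570)%997=912 -> [912]
  root = 912 == target 912  ** MATCH **
Candidate B: set leaf[5] = 10 -> leaves = [37, 1, 46, 79, 20, 10]
  L0: [37, 1, 46, 79, 20, 10]
  L1: h(37,1)=(37*31+1)%997=151 h(46,79)=(46*31+79)%997=508 h(20,10)=(20*31+10)%997=630 -> [151, 508, 630]
  L2: h(151,508)=(151*31+508)%997=204 h(630,630)=(630*31+630)%997=220 -> [204, 220]
  L3: h(204,220)=(204*31+220)%997=562 -> [562]
  root = 562 != target 912
Candidate C: set leaf[4] = 82 -> leaves = [37, 1, 46, 79, 82, 87]
  L0: [37, 1, 46, 79, 82, 87]
  L1: h(37,1)=(37*31+1)%997=151 h(46,79)=(46*31+79)%997=508 h(82,87)=(82*31+87)%997=635 -> [151, 508, 635]
  L2: h(151,508)=(151*31+508)%997=204 h(635,635)=(635*31+635)%997=380 -> [204, 380]
  L3: h(204,380)=(204*31+380)%997=722 -> [722]
  root = 722 != target 912
Candidate D: set leaf[0] = 73 -> leaves = [73, 1, 46, 79, 20, 87]
  L0: [73, 1, 46, 79, 20, 87]
  L1: h(73,1)=(73*31+1)%997=270 h(46,79)=(46*31+79)%997=508 h(20,87)=(20*31+87)%997=707 -> [270, 508, 707]
  L2: h(270,508)=(270*31+508)%997=902 h(707,707)=(707*31+707)%997=690 -> [902, 690]
  L3: h(902,690)=(902*31+690)%997=736 -> [736]
  root = 736 != target 912
Candidate A produces the target root.

Answer: A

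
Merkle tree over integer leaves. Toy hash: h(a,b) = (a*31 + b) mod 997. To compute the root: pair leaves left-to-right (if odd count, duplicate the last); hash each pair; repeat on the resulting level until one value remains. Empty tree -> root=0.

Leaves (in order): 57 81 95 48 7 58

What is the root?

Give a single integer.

L0: [57, 81, 95, 48, 7, 58]
L1: h(57,81)=(57*31+81)%997=851 h(95,48)=(95*31+48)%997=2 h(7,58)=(7*31+58)%997=275 -> [851, 2, 275]
L2: h(851,2)=(851*31+2)%997=461 h(275,275)=(275*31+275)%997=824 -> [461, 824]
L3: h(461,824)=(461*31+824)%997=160 -> [160]

Answer: 160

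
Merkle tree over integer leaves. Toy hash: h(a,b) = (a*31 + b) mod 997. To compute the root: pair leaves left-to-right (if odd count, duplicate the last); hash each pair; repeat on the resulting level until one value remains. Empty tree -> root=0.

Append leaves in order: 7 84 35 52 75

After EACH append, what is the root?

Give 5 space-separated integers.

Answer: 7 301 481 498 514

Derivation:
After append 7 (leaves=[7]):
  L0: [7]
  root=7
After append 84 (leaves=[7, 84]):
  L0: [7, 84]
  L1: h(7,84)=(7*31+84)%997=301 -> [301]
  root=301
After append 35 (leaves=[7, 84, 35]):
  L0: [7, 84, 35]
  L1: h(7,84)=(7*31+84)%997=301 h(35,35)=(35*31+35)%997=123 -> [301, 123]
  L2: h(301,123)=(301*31+123)%997=481 -> [481]
  root=481
After append 52 (leaves=[7, 84, 35, 52]):
  L0: [7, 84, 35, 52]
  L1: h(7,84)=(7*31+84)%997=301 h(35,52)=(35*31+52)%997=140 -> [301, 140]
  L2: h(301,140)=(301*31+140)%997=498 -> [498]
  root=498
After append 75 (leaves=[7, 84, 35, 52, 75]):
  L0: [7, 84, 35, 52, 75]
  L1: h(7,84)=(7*31+84)%997=301 h(35,52)=(35*31+52)%997=140 h(75,75)=(75*31+75)%997=406 -> [301, 140, 406]
  L2: h(301,140)=(301*31+140)%997=498 h(406,406)=(406*31+406)%997=31 -> [498, 31]
  L3: h(498,31)=(498*31+31)%997=514 -> [514]
  root=514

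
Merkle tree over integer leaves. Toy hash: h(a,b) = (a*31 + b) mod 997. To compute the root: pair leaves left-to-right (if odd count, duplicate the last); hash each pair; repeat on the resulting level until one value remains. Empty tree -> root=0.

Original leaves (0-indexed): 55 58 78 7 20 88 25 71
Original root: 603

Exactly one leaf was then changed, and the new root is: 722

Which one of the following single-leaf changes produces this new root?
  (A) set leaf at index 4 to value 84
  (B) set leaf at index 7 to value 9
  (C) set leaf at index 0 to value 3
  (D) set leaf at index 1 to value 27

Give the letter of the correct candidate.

Answer: D

Derivation:
Original leaves: [55, 58, 78, 7, 20, 88, 25, 71]
Target new root: 722
Try each candidate change and compute the resulting root:
Candidate A: set leaf[4] = 84 -> leaves = [55, 58, 78, 7, 84, 88, 25, 71]
  L0: [55, 58, 78, 7, 84, 88, 25, 71]
  L1: h(55,58)=(55*31+58)%997=766 h(78,7)=(78*31+7)%997=431 h(84,88)=(84*31+88)%997=698 h(25,71)=(25*31+71)%997=846 -> [766, 431, 698, 846]
  L2: h(766,431)=(766*31+431)%997=249 h(698,846)=(698*31+846)%997=550 -> [249, 550]
  L3: h(249,550)=(249*31+550)%997=293 -> [293]
  root = 293 != target 722
Candidate B: set leaf[7] = 9 -> leaves = [55, 58, 78, 7, 20, 88, 25, 9]
  L0: [55, 58, 78, 7, 20, 88, 25, 9]
  L1: h(55,58)=(55*31+58)%997=766 h(78,7)=(78*31+7)%997=431 h(20,88)=(20*31+88)%997=708 h(25,9)=(25*31+9)%997=784 -> [766, 431, 708, 784]
  L2: h(766,431)=(766*31+431)%997=249 h(708,784)=(708*31+784)%997=798 -> [249, 798]
  L3: h(249,798)=(249*31+798)%997=541 -> [541]
  root = 541 != target 722
Candidate C: set leaf[0] = 3 -> leaves = [3, 58, 78, 7, 20, 88, 25, 71]
  L0: [3, 58, 78, 7, 20, 88, 25, 71]
  L1: h(3,58)=(3*31+58)%997=151 h(78,7)=(78*31+7)%997=431 h(20,88)=(20*31+88)%997=708 h(25,71)=(25*31+71)%997=846 -> [151, 431, 708, 846]
  L2: h(151,431)=(151*31+431)%997=127 h(708,846)=(708*31+846)%997=860 -> [127, 860]
  L3: h(127,860)=(127*31+860)%997=809 -> [809]
  root = 809 != target 722
Candidate D: set leaf[1] = 27 -> leaves = [55, 27, 78, 7, 20, 88, 25, 71]
  L0: [55, 27, 78, 7, 20, 88, 25, 71]
  L1: h(55,27)=(55*31+27)%997=735 h(78,7)=(78*31+7)%997=431 h(20,88)=(20*31+88)%997=708 h(25,71)=(25*31+71)%997=846 -> [735, 431, 708, 846]
  L2: h(735,431)=(735*31+431)%997=285 h(708,846)=(708*31+846)%997=860 -> [285, 860]
  L3: h(285,860)=(285*31+860)%997=722 -> [722]
  root = 722 == target 722  ** MATCH **
Candidate D produces the target root.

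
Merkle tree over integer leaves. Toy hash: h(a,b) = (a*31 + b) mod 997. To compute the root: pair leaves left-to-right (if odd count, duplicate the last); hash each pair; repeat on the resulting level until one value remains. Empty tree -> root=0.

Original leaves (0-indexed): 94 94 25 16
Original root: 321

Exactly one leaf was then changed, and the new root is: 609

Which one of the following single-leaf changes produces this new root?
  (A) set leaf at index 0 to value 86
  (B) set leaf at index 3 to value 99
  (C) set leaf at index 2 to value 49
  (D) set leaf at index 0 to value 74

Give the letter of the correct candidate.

Answer: A

Derivation:
Original leaves: [94, 94, 25, 16]
Target new root: 609
Try each candidate change and compute the resulting root:
Candidate A: set leaf[0] = 86 -> leaves = [86, 94, 25, 16]
  L0: [86, 94, 25, 16]
  L1: h(86,94)=(86*31+94)%997=766 h(25,16)=(25*31+16)%997=791 -> [766, 791]
  L2: h(766,791)=(766*31+791)%997=609 -> [609]
  root = 609 == target 609  ** MATCH **
Candidate B: set leaf[3] = 99 -> leaves = [94, 94, 25, 99]
  L0: [94, 94, 25, 99]
  L1: h(94,94)=(94*31+94)%997=17 h(25,99)=(25*31+99)%997=874 -> [17, 874]
  L2: h(17,874)=(17*31+874)%997=404 -> [404]
  root = 404 != target 609
Candidate C: set leaf[2] = 49 -> leaves = [94, 94, 49, 16]
  L0: [94, 94, 49, 16]
  L1: h(94,94)=(94*31+94)%997=17 h(49,16)=(49*31+16)%997=538 -> [17, 538]
  L2: h(17,538)=(17*31+538)%997=68 -> [68]
  root = 68 != target 609
Candidate D: set leaf[0] = 74 -> leaves = [74, 94, 25, 16]
  L0: [74, 94, 25, 16]
  L1: h(74,94)=(74*31+94)%997=394 h(25,16)=(25*31+16)%997=791 -> [394, 791]
  L2: h(394,791)=(394*31+791)%997=44 -> [44]
  root = 44 != target 609
Candidate A produces the target root.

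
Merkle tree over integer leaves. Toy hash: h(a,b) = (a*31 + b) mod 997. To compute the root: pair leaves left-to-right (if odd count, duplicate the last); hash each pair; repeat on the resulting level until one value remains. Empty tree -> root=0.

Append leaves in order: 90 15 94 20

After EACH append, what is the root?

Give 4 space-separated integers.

Answer: 90 811 233 159

Derivation:
After append 90 (leaves=[90]):
  L0: [90]
  root=90
After append 15 (leaves=[90, 15]):
  L0: [90, 15]
  L1: h(90,15)=(90*31+15)%997=811 -> [811]
  root=811
After append 94 (leaves=[90, 15, 94]):
  L0: [90, 15, 94]
  L1: h(90,15)=(90*31+15)%997=811 h(94,94)=(94*31+94)%997=17 -> [811, 17]
  L2: h(811,17)=(811*31+17)%997=233 -> [233]
  root=233
After append 20 (leaves=[90, 15, 94, 20]):
  L0: [90, 15, 94, 20]
  L1: h(90,15)=(90*31+15)%997=811 h(94,20)=(94*31+20)%997=940 -> [811, 940]
  L2: h(811,940)=(811*31+940)%997=159 -> [159]
  root=159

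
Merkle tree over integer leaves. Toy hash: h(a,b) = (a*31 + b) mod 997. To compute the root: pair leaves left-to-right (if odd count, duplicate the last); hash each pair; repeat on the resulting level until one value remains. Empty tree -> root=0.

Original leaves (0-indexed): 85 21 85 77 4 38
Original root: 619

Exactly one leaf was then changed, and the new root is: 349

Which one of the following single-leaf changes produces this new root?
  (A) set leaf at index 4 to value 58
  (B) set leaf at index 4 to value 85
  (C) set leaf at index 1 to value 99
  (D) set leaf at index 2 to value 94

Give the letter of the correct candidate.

Original leaves: [85, 21, 85, 77, 4, 38]
Target new root: 349
Try each candidate change and compute the resulting root:
Candidate A: set leaf[4] = 58 -> leaves = [85, 21, 85, 77, 58, 38]
  L0: [85, 21, 85, 77, 58, 38]
  L1: h(85,21)=(85*31+21)%997=662 h(85,77)=(85*31+77)%997=718 h(58,38)=(58*31+38)%997=839 -> [662, 718, 839]
  L2: h(662,718)=(662*31+718)%997=303 h(839,839)=(839*31+839)%997=926 -> [303, 926]
  L3: h(303,926)=(303*31+926)%997=349 -> [349]
  root = 349 == target 349  ** MATCH **
Candidate B: set leaf[4] = 85 -> leaves = [85, 21, 85, 77, 85, 38]
  L0: [85, 21, 85, 77, 85, 38]
  L1: h(85,21)=(85*31+21)%997=662 h(85,77)=(85*31+77)%997=718 h(85,38)=(85*31+38)%997=679 -> [662, 718, 679]
  L2: h(662,718)=(662*31+718)%997=303 h(679,679)=(679*31+679)%997=791 -> [303, 791]
  L3: h(303,791)=(303*31+791)%997=214 -> [214]
  root = 214 != target 349
Candidate C: set leaf[1] = 99 -> leaves = [85, 99, 85, 77, 4, 38]
  L0: [85, 99, 85, 77, 4, 38]
  L1: h(85,99)=(85*31+99)%997=740 h(85,77)=(85*31+77)%997=718 h(4,38)=(4*31+38)%997=162 -> [740, 718, 162]
  L2: h(740,718)=(740*31+718)%997=727 h(162,162)=(162*31+162)%997=199 -> [727, 199]
  L3: h(727,199)=(727*31+199)%997=802 -> [802]
  root = 802 != target 349
Candidate D: set leaf[2] = 94 -> leaves = [85, 21, 94, 77, 4, 38]
  L0: [85, 21, 94, 77, 4, 38]
  L1: h(85,21)=(85*31+21)%997=662 h(94,77)=(94*31+77)%997=0 h(4,38)=(4*31+38)%997=162 -> [662, 0, 162]
  L2: h(662,0)=(662*31+0)%997=582 h(162,162)=(162*31+162)%997=199 -> [582, 199]
  L3: h(582,199)=(582*31+199)%997=295 -> [295]
  root = 295 != target 349
Candidate A produces the target root.

Answer: A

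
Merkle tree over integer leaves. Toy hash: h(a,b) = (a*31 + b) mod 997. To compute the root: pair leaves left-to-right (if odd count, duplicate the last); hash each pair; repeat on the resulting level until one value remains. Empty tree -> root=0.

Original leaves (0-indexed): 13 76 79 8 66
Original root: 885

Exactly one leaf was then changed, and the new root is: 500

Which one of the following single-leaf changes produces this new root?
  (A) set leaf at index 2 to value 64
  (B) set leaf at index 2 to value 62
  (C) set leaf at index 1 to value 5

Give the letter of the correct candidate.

Answer: B

Derivation:
Original leaves: [13, 76, 79, 8, 66]
Target new root: 500
Try each candidate change and compute the resulting root:
Candidate A: set leaf[2] = 64 -> leaves = [13, 76, 64, 8, 66]
  L0: [13, 76, 64, 8, 66]
  L1: h(13,76)=(13*31+76)%997=479 h(64,8)=(64*31+8)%997=995 h(66,66)=(66*31+66)%997=118 -> [479, 995, 118]
  L2: h(479,995)=(479*31+995)%997=889 h(118,118)=(118*31+118)%997=785 -> [889, 785]
  L3: h(889,785)=(889*31+785)%997=428 -> [428]
  root = 428 != target 500
Candidate B: set leaf[2] = 62 -> leaves = [13, 76, 62, 8, 66]
  L0: [13, 76, 62, 8, 66]
  L1: h(13,76)=(13*31+76)%997=479 h(62,8)=(62*31+8)%997=933 h(66,66)=(66*31+66)%997=118 -> [479, 933, 118]
  L2: h(479,933)=(479*31+933)%997=827 h(118,118)=(118*31+118)%997=785 -> [827, 785]
  L3: h(827,785)=(827*31+785)%997=500 -> [500]
  root = 500 == target 500  ** MATCH **
Candidate C: set leaf[1] = 5 -> leaves = [13, 5, 79, 8, 66]
  L0: [13, 5, 79, 8, 66]
  L1: h(13,5)=(13*31+5)%997=408 h(79,8)=(79*31+8)%997=463 h(66,66)=(66*31+66)%997=118 -> [408, 463, 118]
  L2: h(408,463)=(408*31+463)%997=150 h(118,118)=(118*31+118)%997=785 -> [150, 785]
  L3: h(150,785)=(150*31+785)%997=450 -> [450]
  root = 450 != target 500
Candidate B produces the target root.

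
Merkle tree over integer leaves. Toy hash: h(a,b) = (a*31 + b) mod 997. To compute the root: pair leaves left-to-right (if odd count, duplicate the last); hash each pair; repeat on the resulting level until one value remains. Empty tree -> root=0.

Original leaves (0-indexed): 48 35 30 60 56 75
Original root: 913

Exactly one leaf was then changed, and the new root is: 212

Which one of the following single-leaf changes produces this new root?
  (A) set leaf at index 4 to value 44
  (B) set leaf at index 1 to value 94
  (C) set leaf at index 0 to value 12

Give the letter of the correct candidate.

Answer: C

Derivation:
Original leaves: [48, 35, 30, 60, 56, 75]
Target new root: 212
Try each candidate change and compute the resulting root:
Candidate A: set leaf[4] = 44 -> leaves = [48, 35, 30, 60, 44, 75]
  L0: [48, 35, 30, 60, 44, 75]
  L1: h(48,35)=(48*31+35)%997=526 h(30,60)=(30*31+60)%997=990 h(44,75)=(44*31+75)%997=442 -> [526, 990, 442]
  L2: h(526,990)=(526*31+990)%997=347 h(442,442)=(442*31+442)%997=186 -> [347, 186]
  L3: h(347,186)=(347*31+186)%997=973 -> [973]
  root = 973 != target 212
Candidate B: set leaf[1] = 94 -> leaves = [48, 94, 30, 60, 56, 75]
  L0: [48, 94, 30, 60, 56, 75]
  L1: h(48,94)=(48*31+94)%997=585 h(30,60)=(30*31+60)%997=990 h(56,75)=(56*31+75)%997=814 -> [585, 990, 814]
  L2: h(585,990)=(585*31+990)%997=182 h(814,814)=(814*31+814)%997=126 -> [182, 126]
  L3: h(182,126)=(182*31+126)%997=783 -> [783]
  root = 783 != target 212
Candidate C: set leaf[0] = 12 -> leaves = [12, 35, 30, 60, 56, 75]
  L0: [12, 35, 30, 60, 56, 75]
  L1: h(12,35)=(12*31+35)%997=407 h(30,60)=(30*31+60)%997=990 h(56,75)=(56*31+75)%997=814 -> [407, 990, 814]
  L2: h(407,990)=(407*31+990)%997=646 h(814,814)=(814*31+814)%997=126 -> [646, 126]
  L3: h(646,126)=(646*31+126)%997=212 -> [212]
  root = 212 == target 212  ** MATCH **
Candidate C produces the target root.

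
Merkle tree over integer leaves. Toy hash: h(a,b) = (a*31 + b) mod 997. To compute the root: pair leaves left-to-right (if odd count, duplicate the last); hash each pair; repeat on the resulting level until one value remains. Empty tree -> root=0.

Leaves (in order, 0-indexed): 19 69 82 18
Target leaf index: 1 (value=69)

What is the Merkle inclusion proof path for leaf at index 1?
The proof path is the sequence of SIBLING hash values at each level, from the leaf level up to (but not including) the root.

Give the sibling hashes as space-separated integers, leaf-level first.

Answer: 19 566

Derivation:
L0 (leaves): [19, 69, 82, 18], target index=1
L1: h(19,69)=(19*31+69)%997=658 [pair 0] h(82,18)=(82*31+18)%997=566 [pair 1] -> [658, 566]
  Sibling for proof at L0: 19
L2: h(658,566)=(658*31+566)%997=27 [pair 0] -> [27]
  Sibling for proof at L1: 566
Root: 27
Proof path (sibling hashes from leaf to root): [19, 566]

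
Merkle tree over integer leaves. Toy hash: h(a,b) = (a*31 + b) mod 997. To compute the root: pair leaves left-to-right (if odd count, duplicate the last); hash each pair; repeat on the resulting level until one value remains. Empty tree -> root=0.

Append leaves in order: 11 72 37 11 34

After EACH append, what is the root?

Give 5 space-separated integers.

Answer: 11 413 29 3 14

Derivation:
After append 11 (leaves=[11]):
  L0: [11]
  root=11
After append 72 (leaves=[11, 72]):
  L0: [11, 72]
  L1: h(11,72)=(11*31+72)%997=413 -> [413]
  root=413
After append 37 (leaves=[11, 72, 37]):
  L0: [11, 72, 37]
  L1: h(11,72)=(11*31+72)%997=413 h(37,37)=(37*31+37)%997=187 -> [413, 187]
  L2: h(413,187)=(413*31+187)%997=29 -> [29]
  root=29
After append 11 (leaves=[11, 72, 37, 11]):
  L0: [11, 72, 37, 11]
  L1: h(11,72)=(11*31+72)%997=413 h(37,11)=(37*31+11)%997=161 -> [413, 161]
  L2: h(413,161)=(413*31+161)%997=3 -> [3]
  root=3
After append 34 (leaves=[11, 72, 37, 11, 34]):
  L0: [11, 72, 37, 11, 34]
  L1: h(11,72)=(11*31+72)%997=413 h(37,11)=(37*31+11)%997=161 h(34,34)=(34*31+34)%997=91 -> [413, 161, 91]
  L2: h(413,161)=(413*31+161)%997=3 h(91,91)=(91*31+91)%997=918 -> [3, 918]
  L3: h(3,918)=(3*31+918)%997=14 -> [14]
  root=14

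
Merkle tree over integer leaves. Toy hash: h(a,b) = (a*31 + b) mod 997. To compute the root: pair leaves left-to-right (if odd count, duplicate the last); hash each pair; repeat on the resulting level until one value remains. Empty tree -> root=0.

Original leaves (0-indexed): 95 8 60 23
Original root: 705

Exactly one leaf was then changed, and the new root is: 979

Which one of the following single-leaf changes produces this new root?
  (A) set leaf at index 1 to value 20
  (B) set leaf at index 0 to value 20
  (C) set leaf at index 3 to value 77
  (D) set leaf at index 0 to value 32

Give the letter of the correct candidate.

Answer: D

Derivation:
Original leaves: [95, 8, 60, 23]
Target new root: 979
Try each candidate change and compute the resulting root:
Candidate A: set leaf[1] = 20 -> leaves = [95, 20, 60, 23]
  L0: [95, 20, 60, 23]
  L1: h(95,20)=(95*31+20)%997=971 h(60,23)=(60*31+23)%997=886 -> [971, 886]
  L2: h(971,886)=(971*31+886)%997=80 -> [80]
  root = 80 != target 979
Candidate B: set leaf[0] = 20 -> leaves = [20, 8, 60, 23]
  L0: [20, 8, 60, 23]
  L1: h(20,8)=(20*31+8)%997=628 h(60,23)=(60*31+23)%997=886 -> [628, 886]
  L2: h(628,886)=(628*31+886)%997=414 -> [414]
  root = 414 != target 979
Candidate C: set leaf[3] = 77 -> leaves = [95, 8, 60, 77]
  L0: [95, 8, 60, 77]
  L1: h(95,8)=(95*31+8)%997=959 h(60,77)=(60*31+77)%997=940 -> [959, 940]
  L2: h(959,940)=(959*31+940)%997=759 -> [759]
  root = 759 != target 979
Candidate D: set leaf[0] = 32 -> leaves = [32, 8, 60, 23]
  L0: [32, 8, 60, 23]
  L1: h(32,8)=(32*31+8)%997=3 h(60,23)=(60*31+23)%997=886 -> [3, 886]
  L2: h(3,886)=(3*31+886)%997=979 -> [979]
  root = 979 == target 979  ** MATCH **
Candidate D produces the target root.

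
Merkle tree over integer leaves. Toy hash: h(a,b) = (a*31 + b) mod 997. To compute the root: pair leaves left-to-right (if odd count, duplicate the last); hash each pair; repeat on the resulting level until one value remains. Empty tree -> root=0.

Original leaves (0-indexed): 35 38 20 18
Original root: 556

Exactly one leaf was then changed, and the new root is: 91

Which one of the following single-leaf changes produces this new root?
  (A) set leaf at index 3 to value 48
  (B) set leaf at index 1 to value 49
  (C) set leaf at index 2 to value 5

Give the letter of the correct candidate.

Original leaves: [35, 38, 20, 18]
Target new root: 91
Try each candidate change and compute the resulting root:
Candidate A: set leaf[3] = 48 -> leaves = [35, 38, 20, 48]
  L0: [35, 38, 20, 48]
  L1: h(35,38)=(35*31+38)%997=126 h(20,48)=(20*31+48)%997=668 -> [126, 668]
  L2: h(126,668)=(126*31+668)%997=586 -> [586]
  root = 586 != target 91
Candidate B: set leaf[1] = 49 -> leaves = [35, 49, 20, 18]
  L0: [35, 49, 20, 18]
  L1: h(35,49)=(35*31+49)%997=137 h(20,18)=(20*31+18)%997=638 -> [137, 638]
  L2: h(137,638)=(137*31+638)%997=897 -> [897]
  root = 897 != target 91
Candidate C: set leaf[2] = 5 -> leaves = [35, 38, 5, 18]
  L0: [35, 38, 5, 18]
  L1: h(35,38)=(35*31+38)%997=126 h(5,18)=(5*31+18)%997=173 -> [126, 173]
  L2: h(126,173)=(126*31+173)%997=91 -> [91]
  root = 91 == target 91  ** MATCH **
Candidate C produces the target root.

Answer: C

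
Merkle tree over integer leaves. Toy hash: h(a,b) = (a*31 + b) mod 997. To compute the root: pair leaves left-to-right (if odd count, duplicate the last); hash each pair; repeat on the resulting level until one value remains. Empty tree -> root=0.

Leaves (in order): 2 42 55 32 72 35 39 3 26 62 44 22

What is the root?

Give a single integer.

L0: [2, 42, 55, 32, 72, 35, 39, 3, 26, 62, 44, 22]
L1: h(2,42)=(2*31+42)%997=104 h(55,32)=(55*31+32)%997=740 h(72,35)=(72*31+35)%997=273 h(39,3)=(39*31+3)%997=215 h(26,62)=(26*31+62)%997=868 h(44,22)=(44*31+22)%997=389 -> [104, 740, 273, 215, 868, 389]
L2: h(104,740)=(104*31+740)%997=973 h(273,215)=(273*31+215)%997=702 h(868,389)=(868*31+389)%997=378 -> [973, 702, 378]
L3: h(973,702)=(973*31+702)%997=955 h(378,378)=(378*31+378)%997=132 -> [955, 132]
L4: h(955,132)=(955*31+132)%997=824 -> [824]

Answer: 824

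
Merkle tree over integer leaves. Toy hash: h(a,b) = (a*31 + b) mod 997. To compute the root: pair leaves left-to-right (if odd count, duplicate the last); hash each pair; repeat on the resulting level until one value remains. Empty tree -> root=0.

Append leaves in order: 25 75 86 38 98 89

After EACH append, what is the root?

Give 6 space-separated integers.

Answer: 25 850 189 141 38 747

Derivation:
After append 25 (leaves=[25]):
  L0: [25]
  root=25
After append 75 (leaves=[25, 75]):
  L0: [25, 75]
  L1: h(25,75)=(25*31+75)%997=850 -> [850]
  root=850
After append 86 (leaves=[25, 75, 86]):
  L0: [25, 75, 86]
  L1: h(25,75)=(25*31+75)%997=850 h(86,86)=(86*31+86)%997=758 -> [850, 758]
  L2: h(850,758)=(850*31+758)%997=189 -> [189]
  root=189
After append 38 (leaves=[25, 75, 86, 38]):
  L0: [25, 75, 86, 38]
  L1: h(25,75)=(25*31+75)%997=850 h(86,38)=(86*31+38)%997=710 -> [850, 710]
  L2: h(850,710)=(850*31+710)%997=141 -> [141]
  root=141
After append 98 (leaves=[25, 75, 86, 38, 98]):
  L0: [25, 75, 86, 38, 98]
  L1: h(25,75)=(25*31+75)%997=850 h(86,38)=(86*31+38)%997=710 h(98,98)=(98*31+98)%997=145 -> [850, 710, 145]
  L2: h(850,710)=(850*31+710)%997=141 h(145,145)=(145*31+145)%997=652 -> [141, 652]
  L3: h(141,652)=(141*31+652)%997=38 -> [38]
  root=38
After append 89 (leaves=[25, 75, 86, 38, 98, 89]):
  L0: [25, 75, 86, 38, 98, 89]
  L1: h(25,75)=(25*31+75)%997=850 h(86,38)=(86*31+38)%997=710 h(98,89)=(98*31+89)%997=136 -> [850, 710, 136]
  L2: h(850,710)=(850*31+710)%997=141 h(136,136)=(136*31+136)%997=364 -> [141, 364]
  L3: h(141,364)=(141*31+364)%997=747 -> [747]
  root=747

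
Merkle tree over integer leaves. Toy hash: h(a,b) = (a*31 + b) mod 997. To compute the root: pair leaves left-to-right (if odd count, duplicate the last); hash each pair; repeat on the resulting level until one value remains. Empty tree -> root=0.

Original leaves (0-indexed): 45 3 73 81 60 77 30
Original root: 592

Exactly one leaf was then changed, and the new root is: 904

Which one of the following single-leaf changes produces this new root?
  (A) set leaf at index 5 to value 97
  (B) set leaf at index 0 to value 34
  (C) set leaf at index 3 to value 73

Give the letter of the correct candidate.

Answer: B

Derivation:
Original leaves: [45, 3, 73, 81, 60, 77, 30]
Target new root: 904
Try each candidate change and compute the resulting root:
Candidate A: set leaf[5] = 97 -> leaves = [45, 3, 73, 81, 60, 97, 30]
  L0: [45, 3, 73, 81, 60, 97, 30]
  L1: h(45,3)=(45*31+3)%997=401 h(73,81)=(73*31+81)%997=350 h(60,97)=(60*31+97)%997=960 h(30,30)=(30*31+30)%997=960 -> [401, 350, 960, 960]
  L2: h(401,350)=(401*31+350)%997=817 h(960,960)=(960*31+960)%997=810 -> [817, 810]
  L3: h(817,810)=(817*31+810)%997=215 -> [215]
  root = 215 != target 904
Candidate B: set leaf[0] = 34 -> leaves = [34, 3, 73, 81, 60, 77, 30]
  L0: [34, 3, 73, 81, 60, 77, 30]
  L1: h(34,3)=(34*31+3)%997=60 h(73,81)=(73*31+81)%997=350 h(60,77)=(60*31+77)%997=940 h(30,30)=(30*31+30)%997=960 -> [60, 350, 940, 960]
  L2: h(60,350)=(60*31+350)%997=216 h(940,960)=(940*31+960)%997=190 -> [216, 190]
  L3: h(216,190)=(216*31+190)%997=904 -> [904]
  root = 904 == target 904  ** MATCH **
Candidate C: set leaf[3] = 73 -> leaves = [45, 3, 73, 73, 60, 77, 30]
  L0: [45, 3, 73, 73, 60, 77, 30]
  L1: h(45,3)=(45*31+3)%997=401 h(73,73)=(73*31+73)%997=342 h(60,77)=(60*31+77)%997=940 h(30,30)=(30*31+30)%997=960 -> [401, 342, 940, 960]
  L2: h(401,342)=(401*31+342)%997=809 h(940,960)=(940*31+960)%997=190 -> [809, 190]
  L3: h(809,190)=(809*31+190)%997=344 -> [344]
  root = 344 != target 904
Candidate B produces the target root.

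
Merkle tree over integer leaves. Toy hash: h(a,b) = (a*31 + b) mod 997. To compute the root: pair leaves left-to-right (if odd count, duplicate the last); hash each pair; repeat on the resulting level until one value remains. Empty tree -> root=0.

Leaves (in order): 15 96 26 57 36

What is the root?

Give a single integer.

L0: [15, 96, 26, 57, 36]
L1: h(15,96)=(15*31+96)%997=561 h(26,57)=(26*31+57)%997=863 h(36,36)=(36*31+36)%997=155 -> [561, 863, 155]
L2: h(561,863)=(561*31+863)%997=308 h(155,155)=(155*31+155)%997=972 -> [308, 972]
L3: h(308,972)=(308*31+972)%997=550 -> [550]

Answer: 550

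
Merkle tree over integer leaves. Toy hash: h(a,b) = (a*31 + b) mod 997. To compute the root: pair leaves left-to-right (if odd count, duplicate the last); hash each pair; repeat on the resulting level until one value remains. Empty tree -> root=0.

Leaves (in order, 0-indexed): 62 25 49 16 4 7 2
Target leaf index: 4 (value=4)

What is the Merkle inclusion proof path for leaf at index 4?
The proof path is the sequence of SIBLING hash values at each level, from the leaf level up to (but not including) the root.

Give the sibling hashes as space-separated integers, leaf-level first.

Answer: 7 64 78

Derivation:
L0 (leaves): [62, 25, 49, 16, 4, 7, 2], target index=4
L1: h(62,25)=(62*31+25)%997=950 [pair 0] h(49,16)=(49*31+16)%997=538 [pair 1] h(4,7)=(4*31+7)%997=131 [pair 2] h(2,2)=(2*31+2)%997=64 [pair 3] -> [950, 538, 131, 64]
  Sibling for proof at L0: 7
L2: h(950,538)=(950*31+538)%997=78 [pair 0] h(131,64)=(131*31+64)%997=137 [pair 1] -> [78, 137]
  Sibling for proof at L1: 64
L3: h(78,137)=(78*31+137)%997=561 [pair 0] -> [561]
  Sibling for proof at L2: 78
Root: 561
Proof path (sibling hashes from leaf to root): [7, 64, 78]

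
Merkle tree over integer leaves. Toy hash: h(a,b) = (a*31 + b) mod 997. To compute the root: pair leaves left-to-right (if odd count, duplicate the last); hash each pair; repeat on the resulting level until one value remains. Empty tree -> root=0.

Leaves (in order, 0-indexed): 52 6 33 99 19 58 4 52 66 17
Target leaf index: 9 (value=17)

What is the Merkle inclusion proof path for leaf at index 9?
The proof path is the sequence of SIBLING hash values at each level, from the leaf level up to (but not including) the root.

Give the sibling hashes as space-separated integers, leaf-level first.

Answer: 66 69 214 755

Derivation:
L0 (leaves): [52, 6, 33, 99, 19, 58, 4, 52, 66, 17], target index=9
L1: h(52,6)=(52*31+6)%997=621 [pair 0] h(33,99)=(33*31+99)%997=125 [pair 1] h(19,58)=(19*31+58)%997=647 [pair 2] h(4,52)=(4*31+52)%997=176 [pair 3] h(66,17)=(66*31+17)%997=69 [pair 4] -> [621, 125, 647, 176, 69]
  Sibling for proof at L0: 66
L2: h(621,125)=(621*31+125)%997=433 [pair 0] h(647,176)=(647*31+176)%997=293 [pair 1] h(69,69)=(69*31+69)%997=214 [pair 2] -> [433, 293, 214]
  Sibling for proof at L1: 69
L3: h(433,293)=(433*31+293)%997=755 [pair 0] h(214,214)=(214*31+214)%997=866 [pair 1] -> [755, 866]
  Sibling for proof at L2: 214
L4: h(755,866)=(755*31+866)%997=343 [pair 0] -> [343]
  Sibling for proof at L3: 755
Root: 343
Proof path (sibling hashes from leaf to root): [66, 69, 214, 755]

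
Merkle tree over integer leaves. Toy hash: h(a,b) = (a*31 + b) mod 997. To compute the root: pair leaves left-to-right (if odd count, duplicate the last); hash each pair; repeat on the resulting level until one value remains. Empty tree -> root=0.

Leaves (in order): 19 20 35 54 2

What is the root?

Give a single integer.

L0: [19, 20, 35, 54, 2]
L1: h(19,20)=(19*31+20)%997=609 h(35,54)=(35*31+54)%997=142 h(2,2)=(2*31+2)%997=64 -> [609, 142, 64]
L2: h(609,142)=(609*31+142)%997=78 h(64,64)=(64*31+64)%997=54 -> [78, 54]
L3: h(78,54)=(78*31+54)%997=478 -> [478]

Answer: 478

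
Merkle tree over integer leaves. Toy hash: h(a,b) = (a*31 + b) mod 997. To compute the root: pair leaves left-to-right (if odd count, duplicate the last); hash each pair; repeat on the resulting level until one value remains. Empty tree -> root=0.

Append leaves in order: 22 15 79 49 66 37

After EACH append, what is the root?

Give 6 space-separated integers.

After append 22 (leaves=[22]):
  L0: [22]
  root=22
After append 15 (leaves=[22, 15]):
  L0: [22, 15]
  L1: h(22,15)=(22*31+15)%997=697 -> [697]
  root=697
After append 79 (leaves=[22, 15, 79]):
  L0: [22, 15, 79]
  L1: h(22,15)=(22*31+15)%997=697 h(79,79)=(79*31+79)%997=534 -> [697, 534]
  L2: h(697,534)=(697*31+534)%997=207 -> [207]
  root=207
After append 49 (leaves=[22, 15, 79, 49]):
  L0: [22, 15, 79, 49]
  L1: h(22,15)=(22*31+15)%997=697 h(79,49)=(79*31+49)%997=504 -> [697, 504]
  L2: h(697,504)=(697*31+504)%997=177 -> [177]
  root=177
After append 66 (leaves=[22, 15, 79, 49, 66]):
  L0: [22, 15, 79, 49, 66]
  L1: h(22,15)=(22*31+15)%997=697 h(79,49)=(79*31+49)%997=504 h(66,66)=(66*31+66)%997=118 -> [697, 504, 118]
  L2: h(697,504)=(697*31+504)%997=177 h(118,118)=(118*31+118)%997=785 -> [177, 785]
  L3: h(177,785)=(177*31+785)%997=290 -> [290]
  root=290
After append 37 (leaves=[22, 15, 79, 49, 66, 37]):
  L0: [22, 15, 79, 49, 66, 37]
  L1: h(22,15)=(22*31+15)%997=697 h(79,49)=(79*31+49)%997=504 h(66,37)=(66*31+37)%997=89 -> [697, 504, 89]
  L2: h(697,504)=(697*31+504)%997=177 h(89,89)=(89*31+89)%997=854 -> [177, 854]
  L3: h(177,854)=(177*31+854)%997=359 -> [359]
  root=359

Answer: 22 697 207 177 290 359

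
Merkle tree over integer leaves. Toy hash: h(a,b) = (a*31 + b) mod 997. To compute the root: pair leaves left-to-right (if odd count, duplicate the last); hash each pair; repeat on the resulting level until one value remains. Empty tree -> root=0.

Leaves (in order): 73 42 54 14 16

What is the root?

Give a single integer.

Answer: 687

Derivation:
L0: [73, 42, 54, 14, 16]
L1: h(73,42)=(73*31+42)%997=311 h(54,14)=(54*31+14)%997=691 h(16,16)=(16*31+16)%997=512 -> [311, 691, 512]
L2: h(311,691)=(311*31+691)%997=362 h(512,512)=(512*31+512)%997=432 -> [362, 432]
L3: h(362,432)=(362*31+432)%997=687 -> [687]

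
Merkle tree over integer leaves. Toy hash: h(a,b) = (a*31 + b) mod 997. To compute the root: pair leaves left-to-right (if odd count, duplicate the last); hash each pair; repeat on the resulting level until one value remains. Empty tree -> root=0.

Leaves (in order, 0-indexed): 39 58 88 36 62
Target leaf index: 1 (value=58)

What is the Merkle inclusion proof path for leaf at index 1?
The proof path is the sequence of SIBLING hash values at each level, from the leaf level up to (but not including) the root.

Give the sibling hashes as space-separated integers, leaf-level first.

Answer: 39 770 677

Derivation:
L0 (leaves): [39, 58, 88, 36, 62], target index=1
L1: h(39,58)=(39*31+58)%997=270 [pair 0] h(88,36)=(88*31+36)%997=770 [pair 1] h(62,62)=(62*31+62)%997=987 [pair 2] -> [270, 770, 987]
  Sibling for proof at L0: 39
L2: h(270,770)=(270*31+770)%997=167 [pair 0] h(987,987)=(987*31+987)%997=677 [pair 1] -> [167, 677]
  Sibling for proof at L1: 770
L3: h(167,677)=(167*31+677)%997=869 [pair 0] -> [869]
  Sibling for proof at L2: 677
Root: 869
Proof path (sibling hashes from leaf to root): [39, 770, 677]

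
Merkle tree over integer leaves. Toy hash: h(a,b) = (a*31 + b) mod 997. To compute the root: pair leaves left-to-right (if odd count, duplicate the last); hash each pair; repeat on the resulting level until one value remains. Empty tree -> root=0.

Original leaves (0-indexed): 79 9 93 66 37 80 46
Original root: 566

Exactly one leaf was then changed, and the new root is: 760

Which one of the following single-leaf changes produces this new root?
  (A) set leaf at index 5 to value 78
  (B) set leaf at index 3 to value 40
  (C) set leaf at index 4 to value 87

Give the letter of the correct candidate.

Original leaves: [79, 9, 93, 66, 37, 80, 46]
Target new root: 760
Try each candidate change and compute the resulting root:
Candidate A: set leaf[5] = 78 -> leaves = [79, 9, 93, 66, 37, 78, 46]
  L0: [79, 9, 93, 66, 37, 78, 46]
  L1: h(79,9)=(79*31+9)%997=464 h(93,66)=(93*31+66)%997=955 h(37,78)=(37*31+78)%997=228 h(46,46)=(46*31+46)%997=475 -> [464, 955, 228, 475]
  L2: h(464,955)=(464*31+955)%997=384 h(228,475)=(228*31+475)%997=564 -> [384, 564]
  L3: h(384,564)=(384*31+564)%997=504 -> [504]
  root = 504 != target 760
Candidate B: set leaf[3] = 40 -> leaves = [79, 9, 93, 40, 37, 80, 46]
  L0: [79, 9, 93, 40, 37, 80, 46]
  L1: h(79,9)=(79*31+9)%997=464 h(93,40)=(93*31+40)%997=929 h(37,80)=(37*31+80)%997=230 h(46,46)=(46*31+46)%997=475 -> [464, 929, 230, 475]
  L2: h(464,929)=(464*31+929)%997=358 h(230,475)=(230*31+475)%997=626 -> [358, 626]
  L3: h(358,626)=(358*31+626)%997=757 -> [757]
  root = 757 != target 760
Candidate C: set leaf[4] = 87 -> leaves = [79, 9, 93, 66, 87, 80, 46]
  L0: [79, 9, 93, 66, 87, 80, 46]
  L1: h(79,9)=(79*31+9)%997=464 h(93,66)=(93*31+66)%997=955 h(87,80)=(87*31+80)%997=783 h(46,46)=(46*31+46)%997=475 -> [464, 955, 783, 475]
  L2: h(464,955)=(464*31+955)%997=384 h(783,475)=(783*31+475)%997=820 -> [384, 820]
  L3: h(384,820)=(384*31+820)%997=760 -> [760]
  root = 760 == target 760  ** MATCH **
Candidate C produces the target root.

Answer: C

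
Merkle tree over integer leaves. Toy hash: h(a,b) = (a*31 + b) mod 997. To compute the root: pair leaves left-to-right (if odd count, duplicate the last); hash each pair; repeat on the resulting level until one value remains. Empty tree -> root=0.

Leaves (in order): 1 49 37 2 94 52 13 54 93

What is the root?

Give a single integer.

Answer: 667

Derivation:
L0: [1, 49, 37, 2, 94, 52, 13, 54, 93]
L1: h(1,49)=(1*31+49)%997=80 h(37,2)=(37*31+2)%997=152 h(94,52)=(94*31+52)%997=972 h(13,54)=(13*31+54)%997=457 h(93,93)=(93*31+93)%997=982 -> [80, 152, 972, 457, 982]
L2: h(80,152)=(80*31+152)%997=638 h(972,457)=(972*31+457)%997=679 h(982,982)=(982*31+982)%997=517 -> [638, 679, 517]
L3: h(638,679)=(638*31+679)%997=517 h(517,517)=(517*31+517)%997=592 -> [517, 592]
L4: h(517,592)=(517*31+592)%997=667 -> [667]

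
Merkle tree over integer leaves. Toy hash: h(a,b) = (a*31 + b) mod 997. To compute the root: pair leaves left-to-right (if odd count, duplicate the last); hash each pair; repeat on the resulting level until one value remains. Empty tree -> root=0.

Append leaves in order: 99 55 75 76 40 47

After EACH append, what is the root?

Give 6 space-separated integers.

After append 99 (leaves=[99]):
  L0: [99]
  root=99
After append 55 (leaves=[99, 55]):
  L0: [99, 55]
  L1: h(99,55)=(99*31+55)%997=133 -> [133]
  root=133
After append 75 (leaves=[99, 55, 75]):
  L0: [99, 55, 75]
  L1: h(99,55)=(99*31+55)%997=133 h(75,75)=(75*31+75)%997=406 -> [133, 406]
  L2: h(133,406)=(133*31+406)%997=541 -> [541]
  root=541
After append 76 (leaves=[99, 55, 75, 76]):
  L0: [99, 55, 75, 76]
  L1: h(99,55)=(99*31+55)%997=133 h(75,76)=(75*31+76)%997=407 -> [133, 407]
  L2: h(133,407)=(133*31+407)%997=542 -> [542]
  root=542
After append 40 (leaves=[99, 55, 75, 76, 40]):
  L0: [99, 55, 75, 76, 40]
  L1: h(99,55)=(99*31+55)%997=133 h(75,76)=(75*31+76)%997=407 h(40,40)=(40*31+40)%997=283 -> [133, 407, 283]
  L2: h(133,407)=(133*31+407)%997=542 h(283,283)=(283*31+283)%997=83 -> [542, 83]
  L3: h(542,83)=(542*31+83)%997=933 -> [933]
  root=933
After append 47 (leaves=[99, 55, 75, 76, 40, 47]):
  L0: [99, 55, 75, 76, 40, 47]
  L1: h(99,55)=(99*31+55)%997=133 h(75,76)=(75*31+76)%997=407 h(40,47)=(40*31+47)%997=290 -> [133, 407, 290]
  L2: h(133,407)=(133*31+407)%997=542 h(290,290)=(290*31+290)%997=307 -> [542, 307]
  L3: h(542,307)=(542*31+307)%997=160 -> [160]
  root=160

Answer: 99 133 541 542 933 160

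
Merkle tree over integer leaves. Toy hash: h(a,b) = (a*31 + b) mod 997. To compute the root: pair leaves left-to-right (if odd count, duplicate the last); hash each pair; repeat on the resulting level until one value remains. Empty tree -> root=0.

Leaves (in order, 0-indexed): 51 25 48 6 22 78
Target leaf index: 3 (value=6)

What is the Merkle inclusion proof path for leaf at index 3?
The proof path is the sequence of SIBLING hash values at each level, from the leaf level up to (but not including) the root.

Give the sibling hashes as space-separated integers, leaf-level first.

Answer: 48 609 392

Derivation:
L0 (leaves): [51, 25, 48, 6, 22, 78], target index=3
L1: h(51,25)=(51*31+25)%997=609 [pair 0] h(48,6)=(48*31+6)%997=497 [pair 1] h(22,78)=(22*31+78)%997=760 [pair 2] -> [609, 497, 760]
  Sibling for proof at L0: 48
L2: h(609,497)=(609*31+497)%997=433 [pair 0] h(760,760)=(760*31+760)%997=392 [pair 1] -> [433, 392]
  Sibling for proof at L1: 609
L3: h(433,392)=(433*31+392)%997=854 [pair 0] -> [854]
  Sibling for proof at L2: 392
Root: 854
Proof path (sibling hashes from leaf to root): [48, 609, 392]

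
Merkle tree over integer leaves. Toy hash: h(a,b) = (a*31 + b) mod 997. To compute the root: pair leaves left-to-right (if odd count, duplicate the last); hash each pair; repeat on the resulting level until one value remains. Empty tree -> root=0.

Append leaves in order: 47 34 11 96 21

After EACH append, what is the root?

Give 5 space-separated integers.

Answer: 47 494 711 796 318

Derivation:
After append 47 (leaves=[47]):
  L0: [47]
  root=47
After append 34 (leaves=[47, 34]):
  L0: [47, 34]
  L1: h(47,34)=(47*31+34)%997=494 -> [494]
  root=494
After append 11 (leaves=[47, 34, 11]):
  L0: [47, 34, 11]
  L1: h(47,34)=(47*31+34)%997=494 h(11,11)=(11*31+11)%997=352 -> [494, 352]
  L2: h(494,352)=(494*31+352)%997=711 -> [711]
  root=711
After append 96 (leaves=[47, 34, 11, 96]):
  L0: [47, 34, 11, 96]
  L1: h(47,34)=(47*31+34)%997=494 h(11,96)=(11*31+96)%997=437 -> [494, 437]
  L2: h(494,437)=(494*31+437)%997=796 -> [796]
  root=796
After append 21 (leaves=[47, 34, 11, 96, 21]):
  L0: [47, 34, 11, 96, 21]
  L1: h(47,34)=(47*31+34)%997=494 h(11,96)=(11*31+96)%997=437 h(21,21)=(21*31+21)%997=672 -> [494, 437, 672]
  L2: h(494,437)=(494*31+437)%997=796 h(672,672)=(672*31+672)%997=567 -> [796, 567]
  L3: h(796,567)=(796*31+567)%997=318 -> [318]
  root=318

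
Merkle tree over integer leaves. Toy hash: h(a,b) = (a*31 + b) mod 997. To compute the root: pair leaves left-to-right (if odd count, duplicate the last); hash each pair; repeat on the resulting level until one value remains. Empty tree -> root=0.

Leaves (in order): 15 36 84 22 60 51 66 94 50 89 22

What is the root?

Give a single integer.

Answer: 293

Derivation:
L0: [15, 36, 84, 22, 60, 51, 66, 94, 50, 89, 22]
L1: h(15,36)=(15*31+36)%997=501 h(84,22)=(84*31+22)%997=632 h(60,51)=(60*31+51)%997=914 h(66,94)=(66*31+94)%997=146 h(50,89)=(50*31+89)%997=642 h(22,22)=(22*31+22)%997=704 -> [501, 632, 914, 146, 642, 704]
L2: h(501,632)=(501*31+632)%997=211 h(914,146)=(914*31+146)%997=564 h(642,704)=(642*31+704)%997=666 -> [211, 564, 666]
L3: h(211,564)=(211*31+564)%997=126 h(666,666)=(666*31+666)%997=375 -> [126, 375]
L4: h(126,375)=(126*31+375)%997=293 -> [293]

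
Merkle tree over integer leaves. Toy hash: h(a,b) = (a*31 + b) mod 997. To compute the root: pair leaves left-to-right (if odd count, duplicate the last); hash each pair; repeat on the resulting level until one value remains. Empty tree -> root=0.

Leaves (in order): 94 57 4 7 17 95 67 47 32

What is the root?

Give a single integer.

Answer: 968

Derivation:
L0: [94, 57, 4, 7, 17, 95, 67, 47, 32]
L1: h(94,57)=(94*31+57)%997=977 h(4,7)=(4*31+7)%997=131 h(17,95)=(17*31+95)%997=622 h(67,47)=(67*31+47)%997=130 h(32,32)=(32*31+32)%997=27 -> [977, 131, 622, 130, 27]
L2: h(977,131)=(977*31+131)%997=508 h(622,130)=(622*31+130)%997=469 h(27,27)=(27*31+27)%997=864 -> [508, 469, 864]
L3: h(508,469)=(508*31+469)%997=265 h(864,864)=(864*31+864)%997=729 -> [265, 729]
L4: h(265,729)=(265*31+729)%997=968 -> [968]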